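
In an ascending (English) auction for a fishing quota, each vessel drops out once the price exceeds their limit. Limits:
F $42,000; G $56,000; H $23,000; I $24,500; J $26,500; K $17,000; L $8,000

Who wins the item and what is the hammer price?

Open ascending-bid auction: the price rises until one bidder remains; the winner pays the price at which the last rival dropped out.
Sorting limits: 56,000 (G) > 42,000 (F) > 26,500 (J) > 24,500 (I) > 23,000 (H) > 17,000 (K) > …
F is the last rival to drop out, at $42,000; G remains and wins at that price.

G wins at $42,000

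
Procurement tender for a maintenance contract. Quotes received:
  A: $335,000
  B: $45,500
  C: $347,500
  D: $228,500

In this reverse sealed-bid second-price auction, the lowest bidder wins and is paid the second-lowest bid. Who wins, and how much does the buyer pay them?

Bids ranked: 45,500 (B) < 228,500 (D) < 335,000 (A) < 347,500 (C)
B wins with the lowest bid; price is set by the runner-up at $228,500.

B is paid $228,500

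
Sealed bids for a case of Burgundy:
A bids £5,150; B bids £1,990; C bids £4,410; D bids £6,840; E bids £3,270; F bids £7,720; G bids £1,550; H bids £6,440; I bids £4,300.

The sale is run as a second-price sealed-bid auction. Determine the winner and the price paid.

F pays £6,840

Bids ranked: 7,720 (F) > 6,840 (D) > 6,440 (H) > 5,150 (A) > 4,410 (C) > 4,300 (I) > …
Second-price: F pays D's bid of £6,840.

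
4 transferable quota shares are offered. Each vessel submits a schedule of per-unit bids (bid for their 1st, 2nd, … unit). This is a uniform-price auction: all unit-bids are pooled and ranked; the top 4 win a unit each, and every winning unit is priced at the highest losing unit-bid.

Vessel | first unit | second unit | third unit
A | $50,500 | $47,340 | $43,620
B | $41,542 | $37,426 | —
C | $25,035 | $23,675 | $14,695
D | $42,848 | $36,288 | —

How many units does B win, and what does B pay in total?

All unit-bids, highest first — top 4: 50,500 (A-1), 47,340 (A-2), 43,620 (A-3), 42,848 (D-1)
The (k+1)-th unit-bid is $41,542.
B wins 0 unit(s) at $41,542 each.

B: 0 units, pays $0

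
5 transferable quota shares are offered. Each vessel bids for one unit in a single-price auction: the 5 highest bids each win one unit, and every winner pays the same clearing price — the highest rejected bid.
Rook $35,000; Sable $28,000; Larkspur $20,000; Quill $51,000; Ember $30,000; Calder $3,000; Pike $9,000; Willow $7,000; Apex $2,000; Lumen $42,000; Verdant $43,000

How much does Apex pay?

Bids ranked high→low: 51,000 (Quill), 43,000 (Verdant), 42,000 (Lumen), 35,000 (Rook), 30,000 (Ember), 28,000 (Sable), 20,000 (Larkspur), …
Top 5: Quill, Verdant, Lumen, Rook, Ember.
Highest unsuccessful bid: $28,000 → clearing price.
Apex does not win → pays $0.

Apex pays $0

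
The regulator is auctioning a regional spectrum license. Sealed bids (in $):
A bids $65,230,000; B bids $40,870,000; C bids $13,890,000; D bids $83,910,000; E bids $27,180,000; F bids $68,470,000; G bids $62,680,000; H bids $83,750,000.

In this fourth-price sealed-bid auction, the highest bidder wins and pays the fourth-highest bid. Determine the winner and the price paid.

Bids ranked: 83,910,000 (D) > 83,750,000 (H) > 68,470,000 (F) > 65,230,000 (A) > 62,680,000 (G) > 40,870,000 (B) > …
D is highest; pays the fourth-highest bid, $65,230,000.

D pays $65,230,000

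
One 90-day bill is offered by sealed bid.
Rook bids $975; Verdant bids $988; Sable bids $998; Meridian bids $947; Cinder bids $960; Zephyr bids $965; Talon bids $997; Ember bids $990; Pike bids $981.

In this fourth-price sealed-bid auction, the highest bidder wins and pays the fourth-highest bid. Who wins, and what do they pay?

Sorting bids: 998 (Sable) > 997 (Talon) > 990 (Ember) > 988 (Verdant) > 981 (Pike) > 975 (Rook) > …
Sable wins; payment is bid #4 in the ranking = $988.

Sable pays $988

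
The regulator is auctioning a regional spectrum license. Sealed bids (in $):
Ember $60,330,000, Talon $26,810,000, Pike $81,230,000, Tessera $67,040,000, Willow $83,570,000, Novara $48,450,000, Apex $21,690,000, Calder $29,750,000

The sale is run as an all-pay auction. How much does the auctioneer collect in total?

Total revenue: $418,870,000

Bids in order: 83,570,000 (Willow) > 81,230,000 (Pike) > 67,040,000 (Tessera) > 60,330,000 (Ember) > 48,450,000 (Novara) > 29,750,000 (Calder) > …
Willow wins with the top bid; all bids are sunk regardless.
Every bidder forfeits their bid regardless of winning.
Revenue = 60,330,000 + 26,810,000 + 81,230,000 + 67,040,000 + 83,570,000 + 48,450,000 + 21,690,000 + 29,750,000 = $418,870,000.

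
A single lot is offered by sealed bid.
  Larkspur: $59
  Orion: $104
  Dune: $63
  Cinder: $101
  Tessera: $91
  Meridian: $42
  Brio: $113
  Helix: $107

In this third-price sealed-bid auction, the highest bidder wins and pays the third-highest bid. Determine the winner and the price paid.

Brio pays $104

Bids ranked: 113 (Brio) > 107 (Helix) > 104 (Orion) > 101 (Cinder) > 91 (Tessera) > 63 (Dune) > …
Brio is highest; pays the third-highest bid, $104.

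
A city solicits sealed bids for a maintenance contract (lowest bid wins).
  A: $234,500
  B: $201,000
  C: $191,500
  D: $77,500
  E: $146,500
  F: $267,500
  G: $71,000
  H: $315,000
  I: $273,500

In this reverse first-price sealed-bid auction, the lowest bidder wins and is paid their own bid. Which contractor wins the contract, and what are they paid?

G is paid $71,000

Bids in order: 71,000 (G) < 77,500 (D) < 146,500 (E) < 191,500 (C) < 201,000 (B) < 234,500 (A) < …
First-price: G is paid what they bid, $71,000.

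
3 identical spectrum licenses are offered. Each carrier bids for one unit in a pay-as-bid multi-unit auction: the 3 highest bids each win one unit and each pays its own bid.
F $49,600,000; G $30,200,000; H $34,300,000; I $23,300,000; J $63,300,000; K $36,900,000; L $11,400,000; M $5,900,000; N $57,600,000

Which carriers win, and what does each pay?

J $63,300,000, N $57,600,000, F $49,600,000

Bids ranked high→low: 63,300,000 (J), 57,600,000 (N), 49,600,000 (F), 36,900,000 (K), 34,300,000 (H), …
Top 3: J, N, F.
Each winner pays its own bid: J $63,300,000, N $57,600,000, F $49,600,000.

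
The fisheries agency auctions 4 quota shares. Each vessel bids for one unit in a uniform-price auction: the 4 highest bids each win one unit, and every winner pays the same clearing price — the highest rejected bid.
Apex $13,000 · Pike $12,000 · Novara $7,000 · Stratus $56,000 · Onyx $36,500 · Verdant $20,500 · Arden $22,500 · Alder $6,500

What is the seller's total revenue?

Sorting: 56,000 (Stratus), 36,500 (Onyx), 22,500 (Arden), 20,500 (Verdant), 13,000 (Apex), 12,000 (Pike), …
Winners (4 units): Stratus, Onyx, Arden, Verdant.
Highest unsuccessful bid: $13,000 → clearing price.
Total revenue = 4 × $13,000 = $52,000.

Total revenue: $52,000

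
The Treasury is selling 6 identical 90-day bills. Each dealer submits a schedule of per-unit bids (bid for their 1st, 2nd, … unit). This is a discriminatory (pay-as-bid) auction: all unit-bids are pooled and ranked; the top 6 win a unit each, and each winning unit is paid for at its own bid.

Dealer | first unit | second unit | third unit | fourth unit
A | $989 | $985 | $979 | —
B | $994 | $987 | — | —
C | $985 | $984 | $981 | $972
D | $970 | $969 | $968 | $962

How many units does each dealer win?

Pooled unit-bids ranked (top 6): 994 (B-1), 989 (A-1), 987 (B-2), 985 (A-2), 985 (C-1), 984 (C-2)
Next rejected bid: $981 (not a price — pay-as-bid).
Allocation: A 2, B 2, C 2.

A 2, B 2, C 2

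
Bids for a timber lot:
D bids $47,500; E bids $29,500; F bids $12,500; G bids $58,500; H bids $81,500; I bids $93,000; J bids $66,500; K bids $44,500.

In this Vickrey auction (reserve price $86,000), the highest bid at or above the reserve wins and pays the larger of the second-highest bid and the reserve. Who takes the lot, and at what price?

I pays $86,000

Sorting bids: 93,000 (I) > 81,500 (H) > 66,500 (J) > 58,500 (G) > 47,500 (D) > 44,500 (K) > …
Highest eligible bid: I at $93,000.
Second-highest bid $81,500 is below the reserve $86,000, so the reserve binds → payment $86,000.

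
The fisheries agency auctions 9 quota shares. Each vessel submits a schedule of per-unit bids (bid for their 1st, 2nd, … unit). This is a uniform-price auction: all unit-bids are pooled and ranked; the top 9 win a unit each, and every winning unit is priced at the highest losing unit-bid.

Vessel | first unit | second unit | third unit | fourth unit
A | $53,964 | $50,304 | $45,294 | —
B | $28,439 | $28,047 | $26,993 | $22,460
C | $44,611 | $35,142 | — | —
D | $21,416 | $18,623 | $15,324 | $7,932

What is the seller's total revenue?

Total revenue: $192,744

Pooled unit-bids ranked (top 9): 53,964 (A-1), 50,304 (A-2), 45,294 (A-3), 44,611 (C-1), 35,142 (C-2), 28,439 (B-1), 28,047 (B-2), 26,993 (B-3), 22,460 (B-4)
Highest rejected unit-bid = $21,416.
Allocation: A 3, B 4, C 2. Every unit priced at $21,416.
Revenue = 9 × 21,416 = $192,744.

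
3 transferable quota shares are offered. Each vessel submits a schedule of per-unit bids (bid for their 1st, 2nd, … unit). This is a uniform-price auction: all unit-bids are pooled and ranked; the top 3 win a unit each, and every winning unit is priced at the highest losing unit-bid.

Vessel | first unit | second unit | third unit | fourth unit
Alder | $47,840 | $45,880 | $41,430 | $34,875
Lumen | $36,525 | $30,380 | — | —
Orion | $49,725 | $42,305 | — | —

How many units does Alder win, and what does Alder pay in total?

Merging the schedules and taking the best 3: 49,725 (Orion-1), 47,840 (Alder-1), 45,880 (Alder-2)
Highest rejected unit-bid = $42,305.
Alder wins 2 unit(s) at $42,305 each.

Alder: 2 units, pays $84,610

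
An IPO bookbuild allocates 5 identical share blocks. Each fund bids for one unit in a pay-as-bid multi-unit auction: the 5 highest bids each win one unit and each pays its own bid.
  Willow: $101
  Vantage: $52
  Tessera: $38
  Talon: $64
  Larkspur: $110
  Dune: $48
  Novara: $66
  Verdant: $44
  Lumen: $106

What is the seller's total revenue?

Sorting: 110 (Larkspur), 106 (Lumen), 101 (Willow), 66 (Novara), 64 (Talon), 52 (Vantage), 48 (Dune), …
The 5 highest are Larkspur, Lumen, Willow, Novara, Talon.
Total revenue = 110 + 106 + 101 + 66 + 64 = $447.

Total revenue: $447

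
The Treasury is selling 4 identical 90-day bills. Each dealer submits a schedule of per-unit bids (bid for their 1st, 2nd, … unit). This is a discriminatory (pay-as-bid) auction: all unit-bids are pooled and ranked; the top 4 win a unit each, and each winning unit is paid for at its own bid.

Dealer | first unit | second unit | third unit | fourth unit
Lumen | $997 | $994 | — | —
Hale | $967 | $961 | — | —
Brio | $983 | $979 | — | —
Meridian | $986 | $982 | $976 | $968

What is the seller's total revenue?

Merging the schedules and taking the best 4: 997 (Lumen-1), 994 (Lumen-2), 986 (Meridian-1), 983 (Brio-1)
Next rejected bid: $982 (not a price — pay-as-bid).
Each winning unit pays its own bid.
Revenue = 997 + 994 + 986 + 983 = $3,960.

Total revenue: $3,960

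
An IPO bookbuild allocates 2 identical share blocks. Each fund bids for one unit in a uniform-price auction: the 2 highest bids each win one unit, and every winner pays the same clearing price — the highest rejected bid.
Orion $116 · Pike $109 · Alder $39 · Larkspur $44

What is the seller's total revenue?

Total revenue: $88

Bids ranked high→low: 116 (Orion), 109 (Pike), 44 (Larkspur), 39 (Alder)
Top 2: Orion, Pike.
Clearing price = highest rejected bid = $44.
Total revenue = 2 × $44 = $88.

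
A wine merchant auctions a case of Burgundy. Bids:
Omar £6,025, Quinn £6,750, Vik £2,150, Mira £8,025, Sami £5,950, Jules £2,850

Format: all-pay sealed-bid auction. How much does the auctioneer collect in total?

Total revenue: £31,750

Bids in order: 8,025 (Mira) > 6,750 (Quinn) > 6,025 (Omar) > 5,950 (Sami) > 2,850 (Jules) > 2,150 (Vik)
Mira wins with the top bid; all bids are sunk regardless.
Every bidder forfeits their bid regardless of winning.
Revenue = 6,025 + 6,750 + 2,150 + 8,025 + 5,950 + 2,850 = £31,750.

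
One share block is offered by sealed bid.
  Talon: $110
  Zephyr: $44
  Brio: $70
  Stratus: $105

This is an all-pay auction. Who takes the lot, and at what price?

Talon pays $110

Sorting bids: 110 (Talon) > 105 (Stratus) > 70 (Brio) > 44 (Zephyr)
Talon is highest and takes the item; every bidder forfeits their bid.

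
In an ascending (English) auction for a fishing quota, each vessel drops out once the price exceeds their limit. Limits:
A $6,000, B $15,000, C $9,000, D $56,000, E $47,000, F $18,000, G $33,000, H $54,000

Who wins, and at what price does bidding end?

Limits ranked: 56,000 (D) > 54,000 (H) > 47,000 (E) > 33,000 (G) > 18,000 (F) > 15,000 (B) > …
Once the price passes $54,000, only D is left; the hammer falls at H's limit of $54,000.

D wins at $54,000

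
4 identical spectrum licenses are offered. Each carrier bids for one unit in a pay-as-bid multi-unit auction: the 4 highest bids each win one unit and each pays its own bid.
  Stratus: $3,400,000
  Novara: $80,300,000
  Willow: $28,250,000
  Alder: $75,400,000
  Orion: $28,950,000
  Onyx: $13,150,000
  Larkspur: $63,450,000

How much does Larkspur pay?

Sorting: 80,300,000 (Novara), 75,400,000 (Alder), 63,450,000 (Larkspur), 28,950,000 (Orion), 28,250,000 (Willow), 13,150,000 (Onyx), …
Winners (4 units): Novara, Alder, Larkspur, Orion.
Larkspur wins → own bid $63,450,000.

Larkspur pays $63,450,000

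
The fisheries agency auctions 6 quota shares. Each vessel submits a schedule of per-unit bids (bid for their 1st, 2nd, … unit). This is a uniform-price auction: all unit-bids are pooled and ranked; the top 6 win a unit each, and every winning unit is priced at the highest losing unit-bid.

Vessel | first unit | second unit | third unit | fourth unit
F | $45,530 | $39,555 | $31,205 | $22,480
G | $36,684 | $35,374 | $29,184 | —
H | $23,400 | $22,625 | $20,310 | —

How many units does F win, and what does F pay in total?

F: 3 units, pays $70,200

Merging the schedules and taking the best 6: 45,530 (F-1), 39,555 (F-2), 36,684 (G-1), 35,374 (G-2), 31,205 (F-3), 29,184 (G-3)
The (k+1)-th unit-bid is $23,400.
F wins 3 unit(s) at $23,400 each.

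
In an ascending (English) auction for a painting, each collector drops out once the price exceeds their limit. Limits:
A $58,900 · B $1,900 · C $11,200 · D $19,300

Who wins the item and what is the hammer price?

A wins at $19,300

Limits ranked: 58,900 (A) > 19,300 (D) > 11,200 (C) > 1,900 (B)
D is the last rival to drop out, at $19,300; A remains and wins at that price.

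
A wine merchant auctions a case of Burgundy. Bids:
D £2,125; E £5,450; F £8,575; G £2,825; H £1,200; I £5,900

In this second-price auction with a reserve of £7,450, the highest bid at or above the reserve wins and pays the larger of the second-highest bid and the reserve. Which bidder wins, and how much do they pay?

Sorting bids: 8,575 (F) > 5,900 (I) > 5,450 (E) > 2,825 (G) > 2,125 (D) > 1,200 (H)
F has the top bid at or above the reserve (£8,575).
Second-highest bid £5,900 is below the reserve £7,450, so the reserve binds → payment £7,450.

F pays £7,450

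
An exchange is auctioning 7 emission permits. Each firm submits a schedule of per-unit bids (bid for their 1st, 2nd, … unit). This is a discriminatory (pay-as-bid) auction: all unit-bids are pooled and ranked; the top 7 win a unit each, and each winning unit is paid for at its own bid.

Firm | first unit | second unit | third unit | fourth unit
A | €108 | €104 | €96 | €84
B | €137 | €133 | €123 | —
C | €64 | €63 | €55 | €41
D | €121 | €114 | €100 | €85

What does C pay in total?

C pays €0

Merging the schedules and taking the best 7: 137 (B-1), 133 (B-2), 123 (B-3), 121 (D-1), 114 (D-2), 108 (A-1), 104 (A-2)
Next rejected bid: €100 (not a price — pay-as-bid).
C wins no units.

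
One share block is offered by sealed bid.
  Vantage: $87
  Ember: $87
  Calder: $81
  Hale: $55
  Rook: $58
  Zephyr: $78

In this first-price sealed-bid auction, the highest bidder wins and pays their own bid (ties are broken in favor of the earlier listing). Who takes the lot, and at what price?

Vantage pays $87

Bids in order: 87 (Vantage) > 87 (Ember) > 81 (Calder) > 78 (Zephyr) > 58 (Rook) > 55 (Hale)
Vantage and Ember tie at $87; tie-break gives it to Vantage.
Vantage is highest → pays own bid, $87.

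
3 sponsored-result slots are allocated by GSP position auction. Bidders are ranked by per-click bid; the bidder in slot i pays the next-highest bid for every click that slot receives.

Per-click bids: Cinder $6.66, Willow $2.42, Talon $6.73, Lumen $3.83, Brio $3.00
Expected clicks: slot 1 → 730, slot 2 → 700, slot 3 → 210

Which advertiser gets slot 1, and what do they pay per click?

Talon; $6.66 per click

Sorting advertisers: $6.73 (Talon) > $6.66 (Cinder) > $3.83 (Lumen) > $3.00 (Brio) > …
Slot 1 goes to the first-ranked bidder, Talon, who pays the next bid down: $6.66/click.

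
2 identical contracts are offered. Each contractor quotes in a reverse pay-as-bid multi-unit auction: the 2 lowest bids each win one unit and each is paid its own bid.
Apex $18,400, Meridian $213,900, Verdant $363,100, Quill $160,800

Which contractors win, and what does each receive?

Bids ranked low→high: 18,400 (Apex), 160,800 (Quill), 213,900 (Meridian), 363,100 (Verdant)
Lowest 2: Apex, Quill.
Each winner is paid its own bid: Apex $18,400, Quill $160,800.

Apex $18,400, Quill $160,800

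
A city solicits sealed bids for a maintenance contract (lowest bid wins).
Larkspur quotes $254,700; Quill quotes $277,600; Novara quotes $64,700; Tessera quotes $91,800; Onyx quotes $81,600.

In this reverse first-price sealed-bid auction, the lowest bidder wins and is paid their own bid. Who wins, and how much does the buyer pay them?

Novara is paid $64,700

Bids in order: 64,700 (Novara) < 81,600 (Onyx) < 91,800 (Tessera) < 254,700 (Larkspur) < 277,600 (Quill)
Novara is lowest → is paid own bid, $64,700.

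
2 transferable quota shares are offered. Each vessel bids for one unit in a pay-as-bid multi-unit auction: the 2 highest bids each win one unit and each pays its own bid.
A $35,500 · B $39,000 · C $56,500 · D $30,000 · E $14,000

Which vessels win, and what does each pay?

C $56,500, B $39,000

Ordering the bids: 56,500 (C), 39,000 (B), 35,500 (A), 30,000 (D), …
Winners (2 units): C, B.
Each winner pays its own bid: C $56,500, B $39,000.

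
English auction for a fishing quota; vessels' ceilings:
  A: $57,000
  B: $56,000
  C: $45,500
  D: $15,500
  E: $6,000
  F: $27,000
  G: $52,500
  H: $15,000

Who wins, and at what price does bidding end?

Limits ranked: 57,000 (A) > 56,000 (B) > 52,500 (G) > 45,500 (C) > 27,000 (F) > 15,500 (D) > …
Once the price passes $56,000, only A is left; the hammer falls at B's limit of $56,000.

A wins at $56,000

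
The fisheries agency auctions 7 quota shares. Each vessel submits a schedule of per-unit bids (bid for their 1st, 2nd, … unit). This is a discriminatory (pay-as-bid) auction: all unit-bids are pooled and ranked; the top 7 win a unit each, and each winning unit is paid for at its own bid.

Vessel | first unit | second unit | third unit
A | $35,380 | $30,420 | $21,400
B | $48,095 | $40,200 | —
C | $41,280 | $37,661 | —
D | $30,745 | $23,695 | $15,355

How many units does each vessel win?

A 2, B 2, C 2, D 1

Pooled unit-bids ranked (top 7): 48,095 (B-1), 41,280 (C-1), 40,200 (B-2), 37,661 (C-2), 35,380 (A-1), 30,745 (D-1), 30,420 (A-2)
Next rejected bid: $23,695 (not a price — pay-as-bid).
Allocation: A 2, B 2, C 2, D 1.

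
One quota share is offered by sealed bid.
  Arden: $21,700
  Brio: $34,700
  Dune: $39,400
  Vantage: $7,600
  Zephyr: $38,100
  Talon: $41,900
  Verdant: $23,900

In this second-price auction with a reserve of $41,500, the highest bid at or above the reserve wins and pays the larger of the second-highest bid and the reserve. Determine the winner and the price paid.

Sorting bids: 41,900 (Talon) > 39,400 (Dune) > 38,100 (Zephyr) > 34,700 (Brio) > 23,900 (Verdant) > 21,700 (Arden) > …
Talon has the top bid at or above the reserve ($41,900).
Second-highest bid $39,400 is below the reserve $41,500, so the reserve binds → payment $41,500.

Talon pays $41,500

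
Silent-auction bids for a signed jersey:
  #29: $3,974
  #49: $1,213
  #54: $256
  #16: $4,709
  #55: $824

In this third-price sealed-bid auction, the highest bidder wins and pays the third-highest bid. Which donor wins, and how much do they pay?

Rule: the highest bidder wins and pays the third-highest bid.
Bids ranked: 4,709 (#16) > 3,974 (#29) > 1,213 (#49) > 824 (#55) > 256 (#54)
#16 is highest; pays the third-highest bid, $1,213.

#16 pays $1,213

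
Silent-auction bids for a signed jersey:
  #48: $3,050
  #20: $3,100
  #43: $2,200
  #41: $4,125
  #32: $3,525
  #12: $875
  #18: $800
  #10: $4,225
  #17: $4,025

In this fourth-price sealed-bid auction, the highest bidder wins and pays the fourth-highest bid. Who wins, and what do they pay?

#10 pays $3,525

Bids in order: 4,225 (#10) > 4,125 (#41) > 4,025 (#17) > 3,525 (#32) > 3,100 (#20) > 3,050 (#48) > …
#10 wins; payment is bid #4 in the ranking = $3,525.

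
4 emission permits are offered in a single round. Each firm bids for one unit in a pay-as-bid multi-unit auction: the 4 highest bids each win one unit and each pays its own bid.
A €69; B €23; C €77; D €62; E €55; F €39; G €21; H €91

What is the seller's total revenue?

Total revenue: €299

Ordering the bids: 91 (H), 77 (C), 69 (A), 62 (D), 55 (E), 39 (F), …
The 4 highest are H, C, A, D.
Total revenue = 91 + 77 + 69 + 62 = €299.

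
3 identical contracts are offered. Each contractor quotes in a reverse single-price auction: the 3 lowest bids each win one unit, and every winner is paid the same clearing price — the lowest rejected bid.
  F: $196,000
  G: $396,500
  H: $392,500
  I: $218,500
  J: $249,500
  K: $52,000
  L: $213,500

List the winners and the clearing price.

K, F, L; each is paid $218,500

Bids ranked low→high: 52,000 (K), 196,000 (F), 213,500 (L), 218,500 (I), 249,500 (J), …
The 3 lowest are K, F, L.
Lowest unsuccessful bid: $218,500 → clearing price.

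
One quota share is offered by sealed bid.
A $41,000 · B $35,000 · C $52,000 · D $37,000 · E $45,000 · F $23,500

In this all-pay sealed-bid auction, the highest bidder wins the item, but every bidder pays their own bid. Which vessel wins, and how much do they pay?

All-pay sealed-bid auction: the highest bidder wins the item, but every bidder pays their own bid.
Bids ranked: 52,000 (C) > 45,000 (E) > 41,000 (A) > 37,000 (D) > 35,000 (B) > 23,500 (F)
C is highest and takes the item; every bidder forfeits their bid.

C pays $52,000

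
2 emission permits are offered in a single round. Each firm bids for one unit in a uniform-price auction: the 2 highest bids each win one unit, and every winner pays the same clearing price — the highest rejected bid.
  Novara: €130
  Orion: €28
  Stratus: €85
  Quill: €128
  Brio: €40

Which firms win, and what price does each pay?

Novara, Quill; each pays €85

Ordering the bids: 130 (Novara), 128 (Quill), 85 (Stratus), 40 (Brio), …
Top 2: Novara, Quill.
First losing bid is Stratus's €85, which sets the uniform price.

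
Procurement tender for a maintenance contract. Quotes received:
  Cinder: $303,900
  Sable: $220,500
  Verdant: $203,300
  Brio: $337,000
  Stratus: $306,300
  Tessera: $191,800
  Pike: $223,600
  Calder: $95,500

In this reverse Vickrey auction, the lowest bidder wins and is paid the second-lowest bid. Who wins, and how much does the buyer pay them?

Calder is paid $191,800

Bids ranked: 95,500 (Calder) < 191,800 (Tessera) < 203,300 (Verdant) < 220,500 (Sable) < 223,600 (Pike) < 303,900 (Cinder) < …
Calder wins with the lowest bid; price is set by the runner-up at $191,800.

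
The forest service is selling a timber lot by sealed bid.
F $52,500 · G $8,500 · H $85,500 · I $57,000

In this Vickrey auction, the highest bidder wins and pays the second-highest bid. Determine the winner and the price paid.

Vickrey auction: the highest bidder wins and pays the second-highest bid.
Bids ranked: 85,500 (H) > 57,000 (I) > 52,500 (F) > 8,500 (G)
H is highest; pays the second-highest bid, $57,000.

H pays $57,000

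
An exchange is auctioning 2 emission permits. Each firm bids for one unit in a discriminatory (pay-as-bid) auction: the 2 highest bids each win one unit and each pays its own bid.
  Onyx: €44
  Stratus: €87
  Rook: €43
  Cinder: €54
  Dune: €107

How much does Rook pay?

Rook pays €0

Bids ranked high→low: 107 (Dune), 87 (Stratus), 54 (Cinder), 44 (Onyx), …
Top 2: Dune, Stratus.
Rook does not win → €0.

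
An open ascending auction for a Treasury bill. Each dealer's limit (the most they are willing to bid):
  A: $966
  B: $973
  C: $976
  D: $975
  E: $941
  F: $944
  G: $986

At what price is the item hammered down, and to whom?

G wins at $976

Limits ranked: 986 (G) > 976 (C) > 975 (D) > 973 (B) > 966 (A) > 944 (F) > …
Bidding ends when C exits at $976; G takes it.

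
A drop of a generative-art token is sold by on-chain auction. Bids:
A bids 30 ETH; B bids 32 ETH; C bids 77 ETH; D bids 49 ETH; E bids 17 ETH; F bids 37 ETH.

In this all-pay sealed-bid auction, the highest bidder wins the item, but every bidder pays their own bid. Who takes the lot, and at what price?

C pays 77 ETH

All-pay sealed-bid auction: the highest bidder wins the item, but every bidder pays their own bid.
Bids ranked: 77 (C) > 49 (D) > 37 (F) > 32 (B) > 30 (A) > 17 (E)
C wins with the top bid; all bids are sunk regardless.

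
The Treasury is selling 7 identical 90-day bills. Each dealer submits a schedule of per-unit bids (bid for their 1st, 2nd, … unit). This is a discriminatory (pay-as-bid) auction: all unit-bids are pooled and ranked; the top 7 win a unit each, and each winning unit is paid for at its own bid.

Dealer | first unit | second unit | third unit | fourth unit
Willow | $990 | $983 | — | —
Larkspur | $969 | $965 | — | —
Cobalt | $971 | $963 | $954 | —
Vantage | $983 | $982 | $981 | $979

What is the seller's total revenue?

Total revenue: $6,869

Merging the schedules and taking the best 7: 990 (Willow-1), 983 (Willow-2), 983 (Vantage-1), 982 (Vantage-2), 981 (Vantage-3), 979 (Vantage-4), 971 (Cobalt-1)
Next rejected bid: $969 (not a price — pay-as-bid).
Each winning unit pays its own bid.
Revenue = 990 + 983 + 983 + 982 + 981 + 979 + 971 = $6,869.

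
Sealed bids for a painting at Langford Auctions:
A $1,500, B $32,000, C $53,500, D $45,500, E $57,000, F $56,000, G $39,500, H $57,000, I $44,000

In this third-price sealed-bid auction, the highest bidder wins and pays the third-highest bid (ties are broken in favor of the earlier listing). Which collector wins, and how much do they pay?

E pays $56,000

Bids in order: 57,000 (E) > 57,000 (H) > 56,000 (F) > 53,500 (C) > 45,500 (D) > 44,000 (I) > …
Tie at $57,000 → E wins by tie-break.
E is highest; pays the third-highest bid, $56,000.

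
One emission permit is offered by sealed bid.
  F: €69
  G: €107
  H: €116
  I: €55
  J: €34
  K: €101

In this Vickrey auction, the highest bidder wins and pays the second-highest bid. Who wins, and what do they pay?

H pays €107

Sorting bids: 116 (H) > 107 (G) > 101 (K) > 69 (F) > 55 (I) > 34 (J)
H wins with the highest bid; price is set by the runner-up at €107.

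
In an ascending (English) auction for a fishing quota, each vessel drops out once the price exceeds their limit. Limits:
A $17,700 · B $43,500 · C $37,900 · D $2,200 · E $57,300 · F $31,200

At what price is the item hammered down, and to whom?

E wins at $43,500

Limits in order: 57,300 (E) > 43,500 (B) > 37,900 (C) > 31,200 (F) > 17,700 (A) > 2,200 (D)
Once the price passes $43,500, only E is left; the hammer falls at B's limit of $43,500.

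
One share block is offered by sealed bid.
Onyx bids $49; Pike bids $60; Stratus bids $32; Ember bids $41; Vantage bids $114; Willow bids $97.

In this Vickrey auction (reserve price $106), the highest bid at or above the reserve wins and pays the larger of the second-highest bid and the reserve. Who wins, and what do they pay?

Vickrey auction (reserve price $106): the highest bid at or above the reserve wins and pays the larger of the second-highest bid and the reserve.
Sorting bids: 114 (Vantage) > 97 (Willow) > 60 (Pike) > 49 (Onyx) > 41 (Ember) > 32 (Stratus)
Vantage has the top bid at or above the reserve ($114).
Second-highest bid $97 is below the reserve $106, so the reserve binds → payment $106.

Vantage pays $106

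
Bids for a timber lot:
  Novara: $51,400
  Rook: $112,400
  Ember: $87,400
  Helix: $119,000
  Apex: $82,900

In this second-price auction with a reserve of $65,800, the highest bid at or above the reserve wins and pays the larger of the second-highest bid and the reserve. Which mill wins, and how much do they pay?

Second-price auction with a reserve of $65,800: the highest bid at or above the reserve wins and pays the larger of the second-highest bid and the reserve.
Bids ranked: 119,000 (Helix) > 112,400 (Rook) > 87,400 (Ember) > 82,900 (Apex) > 51,400 (Novara)
Helix has the top bid at or above the reserve ($119,000).
Second-highest bid $112,400 exceeds the reserve $65,800 → payment $112,400.

Helix pays $112,400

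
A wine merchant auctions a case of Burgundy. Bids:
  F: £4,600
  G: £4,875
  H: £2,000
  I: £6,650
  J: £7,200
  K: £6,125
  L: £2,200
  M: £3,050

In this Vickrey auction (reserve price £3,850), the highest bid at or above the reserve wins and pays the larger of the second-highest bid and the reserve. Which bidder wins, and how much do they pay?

Vickrey auction (reserve price £3,850): the highest bid at or above the reserve wins and pays the larger of the second-highest bid and the reserve.
Bids ranked: 7,200 (J) > 6,650 (I) > 6,125 (K) > 4,875 (G) > 4,600 (F) > 3,050 (M) > …
Highest eligible bid: J at £7,200.
Second-highest bid £6,650 exceeds the reserve £3,850 → payment £6,650.

J pays £6,650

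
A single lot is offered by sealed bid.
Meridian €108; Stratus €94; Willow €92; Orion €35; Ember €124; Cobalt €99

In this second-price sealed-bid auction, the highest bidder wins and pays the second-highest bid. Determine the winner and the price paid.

Sorting bids: 124 (Ember) > 108 (Meridian) > 99 (Cobalt) > 94 (Stratus) > 92 (Willow) > 35 (Orion)
Second-price: Ember pays Meridian's bid of €108.

Ember pays €108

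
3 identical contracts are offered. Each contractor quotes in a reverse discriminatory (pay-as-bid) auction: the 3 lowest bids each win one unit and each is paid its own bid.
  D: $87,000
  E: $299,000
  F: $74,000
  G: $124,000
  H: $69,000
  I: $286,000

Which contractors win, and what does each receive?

H $69,000, F $74,000, D $87,000

Ordering the bids: 69,000 (H), 74,000 (F), 87,000 (D), 124,000 (G), 286,000 (I), …
Winners (3 units): H, F, D.
Each winner is paid its own bid: H $69,000, F $74,000, D $87,000.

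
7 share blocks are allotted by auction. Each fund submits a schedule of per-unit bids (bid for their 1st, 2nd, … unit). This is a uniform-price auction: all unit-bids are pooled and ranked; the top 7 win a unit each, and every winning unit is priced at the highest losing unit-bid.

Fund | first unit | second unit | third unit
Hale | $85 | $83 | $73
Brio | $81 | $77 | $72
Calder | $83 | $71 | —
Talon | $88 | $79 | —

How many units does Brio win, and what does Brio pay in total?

Merging the schedules and taking the best 7: 88 (Talon-1), 85 (Hale-1), 83 (Hale-2), 83 (Calder-1), 81 (Brio-1), 79 (Talon-2), 77 (Brio-2)
The (k+1)-th unit-bid is $73.
Brio wins 2 unit(s) at $73 each.

Brio: 2 units, pays $146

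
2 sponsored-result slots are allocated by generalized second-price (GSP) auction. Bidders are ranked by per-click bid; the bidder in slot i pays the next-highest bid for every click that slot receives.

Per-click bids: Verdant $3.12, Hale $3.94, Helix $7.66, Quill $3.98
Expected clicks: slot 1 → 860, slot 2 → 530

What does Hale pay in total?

Sorting advertisers: $7.66 (Helix) > $3.98 (Quill) > $3.94 (Hale) > …
Hale ranks below slot 2 → no slot, pays nothing.

Hale pays $0.00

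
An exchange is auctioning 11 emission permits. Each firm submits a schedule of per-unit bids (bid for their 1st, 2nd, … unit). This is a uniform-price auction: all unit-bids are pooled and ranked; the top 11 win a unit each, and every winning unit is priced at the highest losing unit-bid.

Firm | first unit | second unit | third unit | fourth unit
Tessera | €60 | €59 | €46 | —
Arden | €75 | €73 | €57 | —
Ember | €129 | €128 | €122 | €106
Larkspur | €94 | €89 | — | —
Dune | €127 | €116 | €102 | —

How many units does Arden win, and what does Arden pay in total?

All unit-bids, highest first — top 11: 129 (Ember-1), 128 (Ember-2), 127 (Dune-1), 122 (Ember-3), 116 (Dune-2), 106 (Ember-4), 102 (Dune-3), 94 (Larkspur-1), 89 (Larkspur-2), 75 (Arden-1), 73 (Arden-2)
The (k+1)-th unit-bid is €60.
Arden wins 2 unit(s) at €60 each.

Arden: 2 units, pays €120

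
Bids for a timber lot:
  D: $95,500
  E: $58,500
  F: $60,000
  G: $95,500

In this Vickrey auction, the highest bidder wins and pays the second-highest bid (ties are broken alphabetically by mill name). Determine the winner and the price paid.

D pays $95,500

Rule: the highest bidder wins and pays the second-highest bid.
Bids in order: 95,500 (D) > 95,500 (G) > 60,000 (F) > 58,500 (E)
Tie at $95,500 → D wins by tie-break.
D wins with the highest bid; price is set by the runner-up at $95,500.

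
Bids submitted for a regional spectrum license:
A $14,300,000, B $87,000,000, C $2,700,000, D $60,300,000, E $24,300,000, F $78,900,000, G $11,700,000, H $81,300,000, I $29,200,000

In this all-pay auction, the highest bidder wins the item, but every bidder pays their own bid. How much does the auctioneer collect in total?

Bids in order: 87,000,000 (B) > 81,300,000 (H) > 78,900,000 (F) > 60,300,000 (D) > 29,200,000 (I) > 24,300,000 (E) > …
Every bidder forfeits their bid regardless of winning.
Revenue = 14,300,000 + 87,000,000 + 2,700,000 + 60,300,000 + 24,300,000 + 78,900,000 + 11,700,000 + 81,300,000 + 29,200,000 = $389,700,000.

Total revenue: $389,700,000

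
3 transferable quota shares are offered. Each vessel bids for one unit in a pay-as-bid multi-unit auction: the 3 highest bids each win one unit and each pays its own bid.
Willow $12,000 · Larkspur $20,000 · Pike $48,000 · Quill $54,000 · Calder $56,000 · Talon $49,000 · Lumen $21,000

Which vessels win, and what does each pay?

Calder $56,000, Quill $54,000, Talon $49,000

Ordering the bids: 56,000 (Calder), 54,000 (Quill), 49,000 (Talon), 48,000 (Pike), 21,000 (Lumen), …
The 3 highest are Calder, Quill, Talon.
Each winner pays its own bid: Calder $56,000, Quill $54,000, Talon $49,000.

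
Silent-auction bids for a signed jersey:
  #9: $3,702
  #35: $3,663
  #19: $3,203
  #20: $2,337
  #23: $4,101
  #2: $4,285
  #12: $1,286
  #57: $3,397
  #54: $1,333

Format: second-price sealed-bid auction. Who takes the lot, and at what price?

Bids in order: 4,285 (#2) > 4,101 (#23) > 3,702 (#9) > 3,663 (#35) > 3,397 (#57) > 3,203 (#19) > …
#2 wins with the highest bid; price is set by the runner-up at $4,101.

#2 pays $4,101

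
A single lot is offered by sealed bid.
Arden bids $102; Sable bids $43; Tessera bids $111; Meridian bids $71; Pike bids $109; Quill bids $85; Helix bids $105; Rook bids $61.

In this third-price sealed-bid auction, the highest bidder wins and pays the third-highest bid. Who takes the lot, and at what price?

Third-price sealed-bid auction: the highest bidder wins and pays the third-highest bid.
Bids in order: 111 (Tessera) > 109 (Pike) > 105 (Helix) > 102 (Arden) > 85 (Quill) > 71 (Meridian) > …
Tessera is highest; pays the third-highest bid, $105.

Tessera pays $105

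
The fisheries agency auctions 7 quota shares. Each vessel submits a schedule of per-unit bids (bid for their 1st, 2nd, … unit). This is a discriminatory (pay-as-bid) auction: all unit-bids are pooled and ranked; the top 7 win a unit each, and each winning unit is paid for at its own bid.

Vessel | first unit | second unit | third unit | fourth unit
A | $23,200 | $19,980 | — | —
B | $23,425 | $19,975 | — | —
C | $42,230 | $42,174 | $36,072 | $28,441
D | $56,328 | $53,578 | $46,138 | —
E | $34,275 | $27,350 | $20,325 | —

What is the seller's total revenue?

Total revenue: $310,795

All unit-bids, highest first — top 7: 56,328 (D-1), 53,578 (D-2), 46,138 (D-3), 42,230 (C-1), 42,174 (C-2), 36,072 (C-3), 34,275 (E-1)
Next rejected bid: $28,441 (not a price — pay-as-bid).
Each winning unit pays its own bid.
Revenue = 56,328 + 53,578 + 46,138 + 42,230 + 42,174 + 36,072 + 34,275 = $310,795.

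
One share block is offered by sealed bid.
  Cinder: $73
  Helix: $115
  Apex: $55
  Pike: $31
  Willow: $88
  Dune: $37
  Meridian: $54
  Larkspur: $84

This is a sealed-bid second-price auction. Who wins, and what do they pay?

Sorting bids: 115 (Helix) > 88 (Willow) > 84 (Larkspur) > 73 (Cinder) > 55 (Apex) > 54 (Meridian) > …
Helix is highest; pays the second-highest bid, $88.

Helix pays $88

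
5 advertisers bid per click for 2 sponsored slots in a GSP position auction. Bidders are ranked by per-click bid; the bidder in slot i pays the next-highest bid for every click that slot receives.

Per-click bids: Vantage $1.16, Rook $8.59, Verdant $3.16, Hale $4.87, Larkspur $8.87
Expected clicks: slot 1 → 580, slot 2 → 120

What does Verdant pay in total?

Verdant pays $0.00

Sorting advertisers: $8.87 (Larkspur) > $8.59 (Rook) > $4.87 (Hale) > …
Verdant ranks below slot 2 → no slot, pays nothing.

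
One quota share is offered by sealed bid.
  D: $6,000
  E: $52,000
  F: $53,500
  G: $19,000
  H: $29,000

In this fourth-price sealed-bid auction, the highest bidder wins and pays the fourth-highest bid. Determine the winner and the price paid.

F pays $19,000

Sorting bids: 53,500 (F) > 52,000 (E) > 29,000 (H) > 19,000 (G) > 6,000 (D)
F is highest; pays the fourth-highest bid, $19,000.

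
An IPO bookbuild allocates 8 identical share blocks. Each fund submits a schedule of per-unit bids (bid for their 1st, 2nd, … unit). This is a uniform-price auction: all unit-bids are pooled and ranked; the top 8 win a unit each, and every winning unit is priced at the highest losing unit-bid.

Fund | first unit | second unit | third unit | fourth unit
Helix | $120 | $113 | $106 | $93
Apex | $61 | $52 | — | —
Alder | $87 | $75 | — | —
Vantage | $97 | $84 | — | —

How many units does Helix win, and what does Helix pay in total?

Helix: 4 units, pays $244

All unit-bids, highest first — top 8: 120 (Helix-1), 113 (Helix-2), 106 (Helix-3), 97 (Vantage-1), 93 (Helix-4), 87 (Alder-1), 84 (Vantage-2), 75 (Alder-2)
The (k+1)-th unit-bid is $61.
Helix wins 4 unit(s) at $61 each.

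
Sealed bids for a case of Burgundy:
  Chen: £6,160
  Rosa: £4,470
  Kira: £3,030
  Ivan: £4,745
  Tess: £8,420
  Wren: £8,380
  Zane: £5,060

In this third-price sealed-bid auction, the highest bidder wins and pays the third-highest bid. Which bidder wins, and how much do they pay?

Bids in order: 8,420 (Tess) > 8,380 (Wren) > 6,160 (Chen) > 5,060 (Zane) > 4,745 (Ivan) > 4,470 (Rosa) > …
Tess wins; payment is bid #3 in the ranking = £6,160.

Tess pays £6,160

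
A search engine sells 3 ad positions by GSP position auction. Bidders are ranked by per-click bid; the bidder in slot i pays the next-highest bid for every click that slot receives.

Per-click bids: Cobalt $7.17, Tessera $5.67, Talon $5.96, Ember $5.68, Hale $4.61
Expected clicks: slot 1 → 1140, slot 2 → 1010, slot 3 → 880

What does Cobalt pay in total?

Per-click bids in order: $7.17 (Cobalt) > $5.96 (Talon) > $5.68 (Ember) > $5.67 (Tessera) > …
Cobalt holds slot 1 → pays next bid $5.96 × 1140 clicks = $6794.40.

Cobalt pays $6794.40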